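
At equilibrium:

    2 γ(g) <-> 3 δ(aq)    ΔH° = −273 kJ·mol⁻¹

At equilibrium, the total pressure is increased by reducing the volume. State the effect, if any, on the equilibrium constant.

unchanged

The equilibrium constant depends only on temperature. This perturbation may move the position of equilibrium, but since T is unchanged, K itself is unchanged.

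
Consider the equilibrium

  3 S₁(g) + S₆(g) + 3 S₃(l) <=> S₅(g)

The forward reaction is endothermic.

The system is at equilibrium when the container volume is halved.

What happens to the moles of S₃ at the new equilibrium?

decreases

Gas moles: reactants 4, products 1 (Δn_gas = -3). Compression shifts the system toward the side with fewer moles of gas — to the right.
The net shift is to the right. S₃ is a reactant, so its amount decreases.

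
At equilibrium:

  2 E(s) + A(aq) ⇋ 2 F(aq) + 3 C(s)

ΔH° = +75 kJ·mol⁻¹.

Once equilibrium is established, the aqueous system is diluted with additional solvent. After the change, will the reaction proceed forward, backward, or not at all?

Dilution lowers every aqueous concentration by the same factor. Δn_aq = 2 − 1 = +1, so the system shifts toward the side with more dissolved moles — to the right.

right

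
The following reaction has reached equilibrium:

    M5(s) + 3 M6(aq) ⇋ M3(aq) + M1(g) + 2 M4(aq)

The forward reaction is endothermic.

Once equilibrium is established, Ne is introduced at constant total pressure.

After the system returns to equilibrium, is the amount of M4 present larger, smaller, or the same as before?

increases

Adding inert gas at constant total pressure expands the volume and lowers every reacting partial pressure. With Δn_gas = 1 − 0 = +1, Q moves away from K toward the side with fewer gas moles, so the system shifts toward the side with more gas moles — to the right.
The net shift is to the right. M4 is a product, so its amount increases.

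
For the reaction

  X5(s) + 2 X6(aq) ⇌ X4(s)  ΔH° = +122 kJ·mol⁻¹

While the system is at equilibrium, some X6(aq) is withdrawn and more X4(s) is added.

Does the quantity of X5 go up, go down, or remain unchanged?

Removing X6 (aq), a reactant, drives the reaction to the left.
X4 is a pure solid; its activity is 1 regardless of amount, so Q is unaffected — no shift from this change.
The net shift is to the left. X5 is a reactant, so its amount increases.

increases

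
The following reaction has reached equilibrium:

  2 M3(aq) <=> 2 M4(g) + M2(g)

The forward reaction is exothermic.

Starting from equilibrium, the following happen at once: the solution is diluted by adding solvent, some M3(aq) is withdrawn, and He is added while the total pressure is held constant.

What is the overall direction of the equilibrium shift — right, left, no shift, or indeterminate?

Dilution lowers every aqueous concentration by the same factor. Δn_aq = 0 − 2 = -2, so the system shifts toward the side with more dissolved moles — to the left.
Removing M3 (aq), a reactant, drives the reaction to the left.
Adding inert gas at constant total pressure expands the volume and lowers every reacting partial pressure. With Δn_gas = 3 − 0 = +3, Q moves away from K toward the side with fewer gas moles, so the system shifts toward the side with more gas moles — to the right.
The individual effects push in opposite directions; without quantitative information the net direction cannot be determined.

cannot be determined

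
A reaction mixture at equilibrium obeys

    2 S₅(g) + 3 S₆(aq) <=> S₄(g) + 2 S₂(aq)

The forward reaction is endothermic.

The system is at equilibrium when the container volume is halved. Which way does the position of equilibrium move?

Gas moles: reactants 2, products 1 (Δn_gas = -1). Compression shifts the system toward the side with fewer moles of gas — to the right.

right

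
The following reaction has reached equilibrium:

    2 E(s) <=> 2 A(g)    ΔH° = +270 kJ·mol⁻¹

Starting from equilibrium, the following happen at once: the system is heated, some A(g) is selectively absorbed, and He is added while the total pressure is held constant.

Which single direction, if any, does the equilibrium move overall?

The forward reaction is endothermic. Raising T favours the endothermic direction — shift to the right.
Removing A (g), a product, drives the reaction to the right.
Adding inert gas at constant total pressure expands the volume and lowers every reacting partial pressure. With Δn_gas = 2 − 0 = +2, Q moves away from K toward the side with fewer gas moles, so the system shifts toward the side with more gas moles — to the right.
All effects act in the same direction — net shift to the right.

right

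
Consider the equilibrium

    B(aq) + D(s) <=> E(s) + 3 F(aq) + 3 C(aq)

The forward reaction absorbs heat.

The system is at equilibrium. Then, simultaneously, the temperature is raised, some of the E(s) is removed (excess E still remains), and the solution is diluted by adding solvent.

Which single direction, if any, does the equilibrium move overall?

right

The forward reaction is endothermic. Raising T favours the endothermic direction — shift to the right.
E is a pure solid; its activity is 1 regardless of amount, so Q is unaffected — no shift from this change.
Dilution lowers every aqueous concentration by the same factor. Δn_aq = 6 − 1 = +5, so the system shifts toward the side with more dissolved moles — to the right.
Only the nonzero effect(s) matter; the net shift is to the right.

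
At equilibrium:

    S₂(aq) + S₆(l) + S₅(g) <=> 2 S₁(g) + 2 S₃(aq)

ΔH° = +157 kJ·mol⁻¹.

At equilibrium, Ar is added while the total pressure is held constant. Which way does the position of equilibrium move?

right

Adding inert gas at constant total pressure expands the volume and lowers every reacting partial pressure. With Δn_gas = 2 − 1 = +1, Q moves away from K toward the side with fewer gas moles, so the system shifts toward the side with more gas moles — to the right.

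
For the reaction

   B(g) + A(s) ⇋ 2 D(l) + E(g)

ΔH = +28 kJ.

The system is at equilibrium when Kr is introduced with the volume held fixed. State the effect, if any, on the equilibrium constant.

unchanged

The equilibrium constant depends only on temperature. This perturbation changes neither the position of equilibrium nor K.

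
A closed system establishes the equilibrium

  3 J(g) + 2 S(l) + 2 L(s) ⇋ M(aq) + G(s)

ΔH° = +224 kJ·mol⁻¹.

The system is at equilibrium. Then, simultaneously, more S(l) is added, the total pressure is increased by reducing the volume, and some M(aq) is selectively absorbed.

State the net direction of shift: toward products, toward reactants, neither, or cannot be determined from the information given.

S is a pure liquid; its activity is 1 regardless of amount, so Q is unaffected — no shift from this change.
Gas moles: reactants 3, products 0 (Δn_gas = -3). Compression shifts the system toward the side with fewer moles of gas — to the right.
Removing M (aq), a product, drives the reaction to the right.
Only the nonzero effect(s) matter; the net shift is to the right.

right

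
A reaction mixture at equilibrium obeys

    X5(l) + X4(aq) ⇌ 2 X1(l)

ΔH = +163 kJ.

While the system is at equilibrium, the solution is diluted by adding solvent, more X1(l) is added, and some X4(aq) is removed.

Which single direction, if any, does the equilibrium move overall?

Dilution lowers every aqueous concentration by the same factor. Δn_aq = 0 − 1 = -1, so the system shifts toward the side with more dissolved moles — to the left.
X1 is a pure liquid; its activity is 1 regardless of amount, so Q is unaffected — no shift from this change.
Removing X4 (aq), a reactant, drives the reaction to the left.
Only the nonzero effect(s) matter; the net shift is to the left.

left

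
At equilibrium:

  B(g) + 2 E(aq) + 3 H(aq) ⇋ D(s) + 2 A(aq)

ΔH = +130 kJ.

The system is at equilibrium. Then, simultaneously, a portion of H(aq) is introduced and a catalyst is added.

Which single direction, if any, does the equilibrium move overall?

right

Adding H (aq), a reactant, drives the reaction to the right.
A catalyst speeds both forward and reverse rates equally; it changes neither Q nor K — no shift from this change.
Only the nonzero effect(s) matter; the net shift is to the right.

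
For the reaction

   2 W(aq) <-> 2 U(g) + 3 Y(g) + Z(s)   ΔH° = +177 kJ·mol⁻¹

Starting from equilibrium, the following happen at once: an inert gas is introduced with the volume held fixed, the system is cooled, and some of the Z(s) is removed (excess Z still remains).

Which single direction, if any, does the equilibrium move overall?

At constant volume, adding an inert gas leaves every reacting species' partial pressure unchanged, so Q is unchanged — no shift from this change.
The forward reaction is endothermic. Lowering T favours the exothermic direction — shift to the left.
Z is a pure solid; its activity is 1 regardless of amount, so Q is unaffected — no shift from this change.
Only the nonzero effect(s) matter; the net shift is to the left.

left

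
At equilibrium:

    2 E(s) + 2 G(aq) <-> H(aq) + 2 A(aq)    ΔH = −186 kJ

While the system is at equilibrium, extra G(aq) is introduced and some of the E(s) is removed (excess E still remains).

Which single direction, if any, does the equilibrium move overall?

Adding G (aq), a reactant, drives the reaction to the right.
E is a pure solid; its activity is 1 regardless of amount, so Q is unaffected — no shift from this change.
Only the nonzero effect(s) matter; the net shift is to the right.

right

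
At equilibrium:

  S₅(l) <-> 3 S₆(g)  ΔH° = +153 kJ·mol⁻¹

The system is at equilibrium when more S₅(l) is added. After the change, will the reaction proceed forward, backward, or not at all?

S₅ is a pure liquid; its activity is 1 regardless of amount, so Q is unaffected — no shift from this change.

no shift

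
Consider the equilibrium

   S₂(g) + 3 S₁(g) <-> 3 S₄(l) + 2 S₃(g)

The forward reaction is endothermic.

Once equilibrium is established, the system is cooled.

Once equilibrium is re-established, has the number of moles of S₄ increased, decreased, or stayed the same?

decreases

The forward reaction is endothermic. Lowering T favours the exothermic direction — shift to the left.
The net shift is to the left. S₄ is a product, so its amount decreases.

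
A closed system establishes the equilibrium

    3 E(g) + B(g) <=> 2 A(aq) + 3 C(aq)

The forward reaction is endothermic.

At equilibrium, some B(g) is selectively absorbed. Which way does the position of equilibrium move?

Removing B (g), a reactant, drives the reaction to the left.

left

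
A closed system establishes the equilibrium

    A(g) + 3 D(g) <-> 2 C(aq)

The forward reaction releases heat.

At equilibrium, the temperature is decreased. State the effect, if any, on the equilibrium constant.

K depends on temperature via the van 't Hoff relation. The forward reaction is exothermic, so lowering T increases K.

increases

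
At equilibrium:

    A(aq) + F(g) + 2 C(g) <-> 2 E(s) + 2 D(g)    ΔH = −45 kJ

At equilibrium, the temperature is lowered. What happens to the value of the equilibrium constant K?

increases

K depends on temperature via the van 't Hoff relation. The forward reaction is exothermic, so lowering T increases K.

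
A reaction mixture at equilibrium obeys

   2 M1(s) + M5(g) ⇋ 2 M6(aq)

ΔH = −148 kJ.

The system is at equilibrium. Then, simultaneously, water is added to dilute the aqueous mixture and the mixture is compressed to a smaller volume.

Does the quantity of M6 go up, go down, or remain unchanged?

Dilution lowers every aqueous concentration by the same factor. Δn_aq = 2 − 0 = +2, so the system shifts toward the side with more dissolved moles — to the right.
Gas moles: reactants 1, products 0 (Δn_gas = -1). Compression shifts the system toward the side with fewer moles of gas — to the right.
The net shift is to the right. M6 is a product, so its amount increases.

increases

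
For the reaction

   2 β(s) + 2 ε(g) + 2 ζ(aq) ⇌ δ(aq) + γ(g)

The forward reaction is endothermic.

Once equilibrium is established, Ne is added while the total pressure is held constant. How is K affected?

unchanged

The equilibrium constant depends only on temperature. This perturbation may move the position of equilibrium, but since T is unchanged, K itself is unchanged.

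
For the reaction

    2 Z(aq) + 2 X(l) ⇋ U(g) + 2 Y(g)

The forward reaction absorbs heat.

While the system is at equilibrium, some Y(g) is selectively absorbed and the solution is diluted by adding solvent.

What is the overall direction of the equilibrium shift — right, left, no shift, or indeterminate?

cannot be determined

Removing Y (g), a product, drives the reaction to the right.
Dilution lowers every aqueous concentration by the same factor. Δn_aq = 0 − 2 = -2, so the system shifts toward the side with more dissolved moles — to the left.
The individual effects push in opposite directions; without quantitative information the net direction cannot be determined.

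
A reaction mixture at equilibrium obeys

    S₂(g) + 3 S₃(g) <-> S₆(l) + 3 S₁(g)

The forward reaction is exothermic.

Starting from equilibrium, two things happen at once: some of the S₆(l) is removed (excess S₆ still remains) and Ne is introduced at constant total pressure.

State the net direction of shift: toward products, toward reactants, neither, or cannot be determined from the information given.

left

S₆ is a pure liquid; its activity is 1 regardless of amount, so Q is unaffected — no shift from this change.
Adding inert gas at constant total pressure expands the volume and lowers every reacting partial pressure. With Δn_gas = 3 − 4 = -1, Q moves away from K toward the side with fewer gas moles, so the system shifts toward the side with more gas moles — to the left.
Only the nonzero effect(s) matter; the net shift is to the left.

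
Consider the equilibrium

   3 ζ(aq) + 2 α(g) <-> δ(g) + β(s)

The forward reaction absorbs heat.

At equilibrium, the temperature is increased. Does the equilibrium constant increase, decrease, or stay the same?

K depends on temperature via the van 't Hoff relation. The forward reaction is endothermic, so raising T increases K.

increases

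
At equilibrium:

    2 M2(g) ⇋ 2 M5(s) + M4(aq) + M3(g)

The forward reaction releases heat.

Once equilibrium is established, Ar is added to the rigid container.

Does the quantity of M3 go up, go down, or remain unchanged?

At constant volume, adding an inert gas leaves every reacting species' partial pressure unchanged, so Q is unchanged — no shift from this change.
No net shift occurs, so the amount of M3 is unchanged.

unchanged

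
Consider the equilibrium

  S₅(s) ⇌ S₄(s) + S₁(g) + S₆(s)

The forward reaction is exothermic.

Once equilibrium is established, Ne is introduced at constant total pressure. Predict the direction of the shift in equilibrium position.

Adding inert gas at constant total pressure expands the volume and lowers every reacting partial pressure. With Δn_gas = 1 − 0 = +1, Q moves away from K toward the side with fewer gas moles, so the system shifts toward the side with more gas moles — to the right.

right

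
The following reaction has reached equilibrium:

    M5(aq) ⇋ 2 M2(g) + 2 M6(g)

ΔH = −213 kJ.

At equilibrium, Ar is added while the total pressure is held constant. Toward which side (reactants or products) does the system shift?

Adding inert gas at constant total pressure expands the volume and lowers every reacting partial pressure. With Δn_gas = 4 − 0 = +4, Q moves away from K toward the side with fewer gas moles, so the system shifts toward the side with more gas moles — to the right.

right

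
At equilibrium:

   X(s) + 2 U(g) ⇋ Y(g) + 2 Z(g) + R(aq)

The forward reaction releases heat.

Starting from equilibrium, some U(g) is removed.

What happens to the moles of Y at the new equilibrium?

Removing U (g), a reactant, drives the reaction to the left.
The net shift is to the left. Y is a product, so its amount decreases.

decreases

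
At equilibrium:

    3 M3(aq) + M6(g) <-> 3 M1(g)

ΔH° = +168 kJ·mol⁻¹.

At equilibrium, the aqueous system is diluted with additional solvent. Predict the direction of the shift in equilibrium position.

Dilution lowers every aqueous concentration by the same factor. Δn_aq = 0 − 3 = -3, so the system shifts toward the side with more dissolved moles — to the left.

left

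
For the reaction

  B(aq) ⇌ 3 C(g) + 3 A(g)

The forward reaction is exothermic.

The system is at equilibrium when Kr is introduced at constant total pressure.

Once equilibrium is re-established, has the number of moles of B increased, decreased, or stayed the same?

Adding inert gas at constant total pressure expands the volume and lowers every reacting partial pressure. With Δn_gas = 6 − 0 = +6, Q moves away from K toward the side with fewer gas moles, so the system shifts toward the side with more gas moles — to the right.
The net shift is to the right. B is a reactant, so its amount decreases.

decreases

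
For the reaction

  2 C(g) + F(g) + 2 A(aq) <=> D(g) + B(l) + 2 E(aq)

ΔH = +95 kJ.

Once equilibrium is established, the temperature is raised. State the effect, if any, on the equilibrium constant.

increases

K depends on temperature via the van 't Hoff relation. The forward reaction is endothermic, so raising T increases K.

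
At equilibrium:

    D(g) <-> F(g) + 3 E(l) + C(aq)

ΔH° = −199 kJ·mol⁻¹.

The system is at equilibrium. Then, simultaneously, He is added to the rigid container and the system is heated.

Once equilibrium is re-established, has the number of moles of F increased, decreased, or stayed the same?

At constant volume, adding an inert gas leaves every reacting species' partial pressure unchanged, so Q is unchanged — no shift from this change.
The forward reaction is exothermic. Raising T favours the endothermic direction — shift to the left.
The net shift is to the left. F is a product, so its amount decreases.

decreases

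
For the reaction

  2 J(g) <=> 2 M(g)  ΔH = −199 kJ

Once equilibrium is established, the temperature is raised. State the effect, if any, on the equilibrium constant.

decreases

K depends on temperature via the van 't Hoff relation. The forward reaction is exothermic, so raising T decreases K.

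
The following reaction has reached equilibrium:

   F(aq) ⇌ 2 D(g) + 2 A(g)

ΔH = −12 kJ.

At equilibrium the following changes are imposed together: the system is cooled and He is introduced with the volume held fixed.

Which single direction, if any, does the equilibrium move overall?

right

The forward reaction is exothermic. Lowering T favours the exothermic direction — shift to the right.
At constant volume, adding an inert gas leaves every reacting species' partial pressure unchanged, so Q is unchanged — no shift from this change.
Only the nonzero effect(s) matter; the net shift is to the right.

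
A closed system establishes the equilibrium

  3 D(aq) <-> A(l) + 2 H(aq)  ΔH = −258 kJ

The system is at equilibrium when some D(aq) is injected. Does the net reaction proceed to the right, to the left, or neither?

right

Adding D (aq), a reactant, drives the reaction to the right.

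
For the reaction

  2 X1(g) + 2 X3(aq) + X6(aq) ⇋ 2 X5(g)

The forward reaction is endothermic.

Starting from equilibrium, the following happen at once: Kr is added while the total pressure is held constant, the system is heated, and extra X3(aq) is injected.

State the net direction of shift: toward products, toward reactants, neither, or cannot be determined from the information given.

Adding inert gas at constant total pressure expands the volume, scaling every reacting partial pressure by the same factor. Δn_gas = 2 − 2 = 0, so Q is unchanged — no shift.
The forward reaction is endothermic. Raising T favours the endothermic direction — shift to the right.
Adding X3 (aq), a reactant, drives the reaction to the right.
Only the nonzero effect(s) matter; the net shift is to the right.

right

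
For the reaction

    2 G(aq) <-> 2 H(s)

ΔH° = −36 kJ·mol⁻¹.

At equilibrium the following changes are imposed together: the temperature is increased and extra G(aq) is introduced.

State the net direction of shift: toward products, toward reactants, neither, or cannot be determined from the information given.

cannot be determined

The forward reaction is exothermic. Raising T favours the endothermic direction — shift to the left.
Adding G (aq), a reactant, drives the reaction to the right.
The individual effects push in opposite directions; without quantitative information the net direction cannot be determined.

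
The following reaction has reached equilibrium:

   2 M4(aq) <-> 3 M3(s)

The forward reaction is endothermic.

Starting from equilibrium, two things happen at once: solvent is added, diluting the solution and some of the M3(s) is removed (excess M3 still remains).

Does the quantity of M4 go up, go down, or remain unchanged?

Dilution lowers every aqueous concentration by the same factor. Δn_aq = 0 − 2 = -2, so the system shifts toward the side with more dissolved moles — to the left.
M3 is a pure solid; its activity is 1 regardless of amount, so Q is unaffected — no shift from this change.
The net shift is to the left. M4 is a reactant, so its amount increases.

increases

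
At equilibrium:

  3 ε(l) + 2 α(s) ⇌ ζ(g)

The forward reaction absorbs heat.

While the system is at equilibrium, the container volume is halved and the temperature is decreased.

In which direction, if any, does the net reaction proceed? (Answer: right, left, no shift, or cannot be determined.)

Gas moles: reactants 0, products 1 (Δn_gas = +1). Compression shifts the system toward the side with fewer moles of gas — to the left.
The forward reaction is endothermic. Lowering T favours the exothermic direction — shift to the left.
All effects act in the same direction — net shift to the left.

left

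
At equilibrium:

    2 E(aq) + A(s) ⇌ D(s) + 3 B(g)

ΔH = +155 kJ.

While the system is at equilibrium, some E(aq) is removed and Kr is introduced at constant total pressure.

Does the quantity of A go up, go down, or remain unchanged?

Removing E (aq), a reactant, drives the reaction to the left.
Adding inert gas at constant total pressure expands the volume and lowers every reacting partial pressure. With Δn_gas = 3 − 0 = +3, Q moves away from K toward the side with fewer gas moles, so the system shifts toward the side with more gas moles — to the right.
The two effects oppose each other, so the net shift — and hence the change in A — cannot be determined from the given information.

cannot be determined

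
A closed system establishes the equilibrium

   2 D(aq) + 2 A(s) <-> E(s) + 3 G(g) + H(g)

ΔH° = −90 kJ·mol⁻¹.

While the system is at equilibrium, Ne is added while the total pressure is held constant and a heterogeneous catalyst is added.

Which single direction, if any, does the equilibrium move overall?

right

Adding inert gas at constant total pressure expands the volume and lowers every reacting partial pressure. With Δn_gas = 4 − 0 = +4, Q moves away from K toward the side with fewer gas moles, so the system shifts toward the side with more gas moles — to the right.
A catalyst speeds both forward and reverse rates equally; it changes neither Q nor K — no shift from this change.
Only the nonzero effect(s) matter; the net shift is to the right.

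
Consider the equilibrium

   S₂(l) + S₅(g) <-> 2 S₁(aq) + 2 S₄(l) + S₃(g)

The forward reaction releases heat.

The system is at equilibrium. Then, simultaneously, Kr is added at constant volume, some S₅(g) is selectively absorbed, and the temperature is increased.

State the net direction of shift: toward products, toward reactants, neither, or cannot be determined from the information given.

At constant volume, adding an inert gas leaves every reacting species' partial pressure unchanged, so Q is unchanged — no shift from this change.
Removing S₅ (g), a reactant, drives the reaction to the left.
The forward reaction is exothermic. Raising T favours the endothermic direction — shift to the left.
Only the nonzero effect(s) matter; the net shift is to the left.

left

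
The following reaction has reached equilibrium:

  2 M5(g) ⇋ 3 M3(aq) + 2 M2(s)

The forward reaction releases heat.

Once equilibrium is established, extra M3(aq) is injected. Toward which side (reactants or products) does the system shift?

left

Adding M3 (aq), a product, drives the reaction to the left.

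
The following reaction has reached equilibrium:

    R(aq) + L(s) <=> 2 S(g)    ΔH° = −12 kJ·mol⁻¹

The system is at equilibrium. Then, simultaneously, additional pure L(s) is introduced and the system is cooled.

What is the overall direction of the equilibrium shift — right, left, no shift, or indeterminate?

right

L is a pure solid; its activity is 1 regardless of amount, so Q is unaffected — no shift from this change.
The forward reaction is exothermic. Lowering T favours the exothermic direction — shift to the right.
Only the nonzero effect(s) matter; the net shift is to the right.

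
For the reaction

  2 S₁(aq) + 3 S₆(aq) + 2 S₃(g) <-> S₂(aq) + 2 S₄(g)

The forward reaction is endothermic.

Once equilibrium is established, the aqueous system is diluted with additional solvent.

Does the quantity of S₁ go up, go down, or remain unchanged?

Dilution lowers every aqueous concentration by the same factor. Δn_aq = 1 − 5 = -4, so the system shifts toward the side with more dissolved moles — to the left.
The net shift is to the left. S₁ is a reactant, so its amount increases.

increases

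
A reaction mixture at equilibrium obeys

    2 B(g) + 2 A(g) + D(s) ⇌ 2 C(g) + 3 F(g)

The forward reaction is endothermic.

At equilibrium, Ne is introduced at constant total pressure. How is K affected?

The equilibrium constant depends only on temperature. This perturbation may move the position of equilibrium, but since T is unchanged, K itself is unchanged.

unchanged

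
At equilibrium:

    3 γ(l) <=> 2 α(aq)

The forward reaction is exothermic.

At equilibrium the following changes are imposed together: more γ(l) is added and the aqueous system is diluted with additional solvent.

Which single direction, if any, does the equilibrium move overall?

right

γ is a pure liquid; its activity is 1 regardless of amount, so Q is unaffected — no shift from this change.
Dilution lowers every aqueous concentration by the same factor. Δn_aq = 2 − 0 = +2, so the system shifts toward the side with more dissolved moles — to the right.
Only the nonzero effect(s) matter; the net shift is to the right.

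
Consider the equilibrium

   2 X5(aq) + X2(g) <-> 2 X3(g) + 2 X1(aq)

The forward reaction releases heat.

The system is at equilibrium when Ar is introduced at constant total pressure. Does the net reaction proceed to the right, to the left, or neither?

Adding inert gas at constant total pressure expands the volume and lowers every reacting partial pressure. With Δn_gas = 2 − 1 = +1, Q moves away from K toward the side with fewer gas moles, so the system shifts toward the side with more gas moles — to the right.

right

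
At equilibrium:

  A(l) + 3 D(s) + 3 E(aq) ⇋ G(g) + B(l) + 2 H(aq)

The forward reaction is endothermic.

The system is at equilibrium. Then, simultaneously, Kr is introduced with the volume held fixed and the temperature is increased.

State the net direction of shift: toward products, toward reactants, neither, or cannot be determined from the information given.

right

At constant volume, adding an inert gas leaves every reacting species' partial pressure unchanged, so Q is unchanged — no shift from this change.
The forward reaction is endothermic. Raising T favours the endothermic direction — shift to the right.
Only the nonzero effect(s) matter; the net shift is to the right.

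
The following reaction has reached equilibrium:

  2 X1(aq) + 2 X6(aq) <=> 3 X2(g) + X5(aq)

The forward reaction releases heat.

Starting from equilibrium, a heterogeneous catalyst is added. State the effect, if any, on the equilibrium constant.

unchanged

The equilibrium constant depends only on temperature. This perturbation changes neither the position of equilibrium nor K.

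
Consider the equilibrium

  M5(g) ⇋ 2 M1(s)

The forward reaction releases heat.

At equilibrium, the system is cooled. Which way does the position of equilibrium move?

right

The forward reaction is exothermic. Lowering T favours the exothermic direction — shift to the right.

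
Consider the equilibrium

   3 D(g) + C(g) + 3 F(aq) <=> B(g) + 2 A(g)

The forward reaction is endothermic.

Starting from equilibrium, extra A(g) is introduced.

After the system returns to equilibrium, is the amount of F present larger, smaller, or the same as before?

Adding A (g), a product, drives the reaction to the left.
The net shift is to the left. F is a reactant, so its amount increases.

increases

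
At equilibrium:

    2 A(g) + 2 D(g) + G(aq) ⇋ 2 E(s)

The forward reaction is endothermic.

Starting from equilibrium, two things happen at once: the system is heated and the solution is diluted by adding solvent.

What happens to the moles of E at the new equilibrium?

The forward reaction is endothermic. Raising T favours the endothermic direction — shift to the right.
Dilution lowers every aqueous concentration by the same factor. Δn_aq = 0 − 1 = -1, so the system shifts toward the side with more dissolved moles — to the left.
The two effects oppose each other, so the net shift — and hence the change in E — cannot be determined from the given information.

cannot be determined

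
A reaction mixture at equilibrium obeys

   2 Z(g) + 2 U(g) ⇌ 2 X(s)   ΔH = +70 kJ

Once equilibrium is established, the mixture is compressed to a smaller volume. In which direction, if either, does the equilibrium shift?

Gas moles: reactants 4, products 0 (Δn_gas = -4). Compression shifts the system toward the side with fewer moles of gas — to the right.

right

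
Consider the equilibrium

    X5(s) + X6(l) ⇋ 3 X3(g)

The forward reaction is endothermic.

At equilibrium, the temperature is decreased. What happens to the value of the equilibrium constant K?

decreases

K depends on temperature via the van 't Hoff relation. The forward reaction is endothermic, so lowering T decreases K.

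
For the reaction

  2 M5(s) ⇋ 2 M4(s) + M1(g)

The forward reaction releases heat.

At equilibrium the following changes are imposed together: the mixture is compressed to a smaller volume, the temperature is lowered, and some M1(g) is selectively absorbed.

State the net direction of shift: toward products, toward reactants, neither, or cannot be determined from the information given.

Gas moles: reactants 0, products 1 (Δn_gas = +1). Compression shifts the system toward the side with fewer moles of gas — to the left.
The forward reaction is exothermic. Lowering T favours the exothermic direction — shift to the right.
Removing M1 (g), a product, drives the reaction to the right.
The individual effects push in opposite directions; without quantitative information the net direction cannot be determined.

cannot be determined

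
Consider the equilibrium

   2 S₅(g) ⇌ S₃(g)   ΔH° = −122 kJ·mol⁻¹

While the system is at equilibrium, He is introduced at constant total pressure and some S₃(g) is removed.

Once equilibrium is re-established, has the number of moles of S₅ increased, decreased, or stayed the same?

Adding inert gas at constant total pressure expands the volume and lowers every reacting partial pressure. With Δn_gas = 1 − 2 = -1, Q moves away from K toward the side with fewer gas moles, so the system shifts toward the side with more gas moles — to the left.
Removing S₃ (g), a product, drives the reaction to the right.
The two effects oppose each other, so the net shift — and hence the change in S₅ — cannot be determined from the given information.

cannot be determined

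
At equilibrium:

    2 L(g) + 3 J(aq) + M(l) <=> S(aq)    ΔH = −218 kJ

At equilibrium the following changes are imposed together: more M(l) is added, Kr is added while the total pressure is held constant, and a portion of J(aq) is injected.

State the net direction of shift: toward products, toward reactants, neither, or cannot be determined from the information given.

cannot be determined

M is a pure liquid; its activity is 1 regardless of amount, so Q is unaffected — no shift from this change.
Adding inert gas at constant total pressure expands the volume and lowers every reacting partial pressure. With Δn_gas = 0 − 2 = -2, Q moves away from K toward the side with fewer gas moles, so the system shifts toward the side with more gas moles — to the left.
Adding J (aq), a reactant, drives the reaction to the right.
The individual effects push in opposite directions; without quantitative information the net direction cannot be determined.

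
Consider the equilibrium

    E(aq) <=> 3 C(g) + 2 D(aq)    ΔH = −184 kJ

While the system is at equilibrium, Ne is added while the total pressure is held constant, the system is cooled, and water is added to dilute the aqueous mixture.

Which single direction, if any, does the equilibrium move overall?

Adding inert gas at constant total pressure expands the volume and lowers every reacting partial pressure. With Δn_gas = 3 − 0 = +3, Q moves away from K toward the side with fewer gas moles, so the system shifts toward the side with more gas moles — to the right.
The forward reaction is exothermic. Lowering T favours the exothermic direction — shift to the right.
Dilution lowers every aqueous concentration by the same factor. Δn_aq = 2 − 1 = +1, so the system shifts toward the side with more dissolved moles — to the right.
All effects act in the same direction — net shift to the right.

right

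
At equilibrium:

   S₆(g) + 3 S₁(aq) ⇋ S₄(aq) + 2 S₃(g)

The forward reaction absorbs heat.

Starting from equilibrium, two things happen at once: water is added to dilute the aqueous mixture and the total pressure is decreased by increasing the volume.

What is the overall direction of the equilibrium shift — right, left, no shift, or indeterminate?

Dilution lowers every aqueous concentration by the same factor. Δn_aq = 1 − 3 = -2, so the system shifts toward the side with more dissolved moles — to the left.
Gas moles: reactants 1, products 2 (Δn_gas = +1). Expansion shifts the system toward the side with more moles of gas — to the right.
The individual effects push in opposite directions; without quantitative information the net direction cannot be determined.

cannot be determined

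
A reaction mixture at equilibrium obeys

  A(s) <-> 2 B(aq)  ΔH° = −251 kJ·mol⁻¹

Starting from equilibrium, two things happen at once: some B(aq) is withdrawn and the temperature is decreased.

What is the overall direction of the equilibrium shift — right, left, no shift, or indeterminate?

Removing B (aq), a product, drives the reaction to the right.
The forward reaction is exothermic. Lowering T favours the exothermic direction — shift to the right.
All effects act in the same direction — net shift to the right.

right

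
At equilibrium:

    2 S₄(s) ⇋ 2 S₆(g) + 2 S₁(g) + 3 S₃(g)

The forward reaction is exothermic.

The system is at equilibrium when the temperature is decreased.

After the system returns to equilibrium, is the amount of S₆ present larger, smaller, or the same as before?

increases

The forward reaction is exothermic. Lowering T favours the exothermic direction — shift to the right.
The net shift is to the right. S₆ is a product, so its amount increases.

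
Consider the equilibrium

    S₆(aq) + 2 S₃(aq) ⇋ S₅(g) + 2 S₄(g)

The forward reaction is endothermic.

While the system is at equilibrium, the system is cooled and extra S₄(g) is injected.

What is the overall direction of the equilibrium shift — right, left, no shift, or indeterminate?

left

The forward reaction is endothermic. Lowering T favours the exothermic direction — shift to the left.
Adding S₄ (g), a product, drives the reaction to the left.
All effects act in the same direction — net shift to the left.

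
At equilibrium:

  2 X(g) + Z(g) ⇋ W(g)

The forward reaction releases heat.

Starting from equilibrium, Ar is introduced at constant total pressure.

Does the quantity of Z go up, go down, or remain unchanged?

increases

Adding inert gas at constant total pressure expands the volume and lowers every reacting partial pressure. With Δn_gas = 1 − 3 = -2, Q moves away from K toward the side with fewer gas moles, so the system shifts toward the side with more gas moles — to the left.
The net shift is to the left. Z is a reactant, so its amount increases.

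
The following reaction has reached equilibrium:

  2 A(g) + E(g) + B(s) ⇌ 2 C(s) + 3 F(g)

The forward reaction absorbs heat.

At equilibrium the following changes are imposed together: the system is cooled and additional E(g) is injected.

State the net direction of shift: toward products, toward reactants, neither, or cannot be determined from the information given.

cannot be determined

The forward reaction is endothermic. Lowering T favours the exothermic direction — shift to the left.
Adding E (g), a reactant, drives the reaction to the right.
The individual effects push in opposite directions; without quantitative information the net direction cannot be determined.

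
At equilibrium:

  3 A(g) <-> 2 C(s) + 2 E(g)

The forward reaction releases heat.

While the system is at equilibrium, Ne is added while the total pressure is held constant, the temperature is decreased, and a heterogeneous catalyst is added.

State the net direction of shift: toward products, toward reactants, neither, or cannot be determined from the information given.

Adding inert gas at constant total pressure expands the volume and lowers every reacting partial pressure. With Δn_gas = 2 − 3 = -1, Q moves away from K toward the side with fewer gas moles, so the system shifts toward the side with more gas moles — to the left.
The forward reaction is exothermic. Lowering T favours the exothermic direction — shift to the right.
A catalyst speeds both forward and reverse rates equally; it changes neither Q nor K — no shift from this change.
The individual effects push in opposite directions; without quantitative information the net direction cannot be determined.

cannot be determined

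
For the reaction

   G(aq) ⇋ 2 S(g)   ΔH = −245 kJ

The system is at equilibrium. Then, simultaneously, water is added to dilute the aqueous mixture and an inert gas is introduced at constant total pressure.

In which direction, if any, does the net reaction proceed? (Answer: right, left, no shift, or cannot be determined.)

cannot be determined

Dilution lowers every aqueous concentration by the same factor. Δn_aq = 0 − 1 = -1, so the system shifts toward the side with more dissolved moles — to the left.
Adding inert gas at constant total pressure expands the volume and lowers every reacting partial pressure. With Δn_gas = 2 − 0 = +2, Q moves away from K toward the side with fewer gas moles, so the system shifts toward the side with more gas moles — to the right.
The individual effects push in opposite directions; without quantitative information the net direction cannot be determined.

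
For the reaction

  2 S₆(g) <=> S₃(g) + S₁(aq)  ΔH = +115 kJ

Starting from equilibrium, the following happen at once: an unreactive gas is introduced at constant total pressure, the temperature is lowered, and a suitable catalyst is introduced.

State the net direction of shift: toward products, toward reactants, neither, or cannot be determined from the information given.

left

Adding inert gas at constant total pressure expands the volume and lowers every reacting partial pressure. With Δn_gas = 1 − 2 = -1, Q moves away from K toward the side with fewer gas moles, so the system shifts toward the side with more gas moles — to the left.
The forward reaction is endothermic. Lowering T favours the exothermic direction — shift to the left.
A catalyst speeds both forward and reverse rates equally; it changes neither Q nor K — no shift from this change.
Only the nonzero effect(s) matter; the net shift is to the left.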